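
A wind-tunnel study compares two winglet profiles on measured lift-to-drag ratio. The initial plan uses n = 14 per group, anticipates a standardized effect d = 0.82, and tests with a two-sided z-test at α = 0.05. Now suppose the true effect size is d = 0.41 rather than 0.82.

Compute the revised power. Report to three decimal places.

With d = 0.41: δ = d·√(n/2) = 0.41 × √(14/2) = 1.0848. Critical value z_{0.025} = 1.960.
Revised power = Φ(δ − 1.960) + Φ(−δ − 1.960) = Φ(-0.875) + Φ(-3.045) = 0.1907 + 0.0012 = 0.1919.

Power ≈ 0.192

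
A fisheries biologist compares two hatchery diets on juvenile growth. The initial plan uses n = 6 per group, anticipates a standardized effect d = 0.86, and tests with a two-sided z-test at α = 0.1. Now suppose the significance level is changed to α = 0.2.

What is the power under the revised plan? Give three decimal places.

Power ≈ 0.585

δ = d·√(n/2) = 0.86 × √(6/2) = 1.4896 (unchanged). New critical value: z_{0.1} = 1.282.
Revised power = Φ(δ − 1.282) + Φ(−δ − 1.282) = Φ(0.208) + Φ(-2.771) = 0.5824 + 0.0028 = 0.5852.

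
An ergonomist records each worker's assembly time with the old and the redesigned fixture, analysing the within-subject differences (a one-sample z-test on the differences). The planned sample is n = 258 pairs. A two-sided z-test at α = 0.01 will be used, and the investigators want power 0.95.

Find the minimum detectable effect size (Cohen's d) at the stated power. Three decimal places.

d ≈ 0.263

Required noncentrality: δ = z_{0.005} + z_{0.05} = 2.576 + 1.645 = 4.221.
(Lower-tail contribution to power is negligible for δ > 0.)
δ = d·√n ⇒ d = δ/√n = 4.221/√258 = 0.2628.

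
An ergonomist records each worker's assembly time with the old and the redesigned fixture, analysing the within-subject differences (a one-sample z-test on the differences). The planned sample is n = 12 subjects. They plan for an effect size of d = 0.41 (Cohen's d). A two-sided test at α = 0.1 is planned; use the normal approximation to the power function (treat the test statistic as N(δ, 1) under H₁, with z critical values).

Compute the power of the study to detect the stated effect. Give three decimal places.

Noncentrality parameter: δ = d·√n = 0.41 × √12 = 1.4203
Two-sided α = 0.1 → critical value z_{0.05} = 1.645.
Power = Φ(δ − 1.645) + Φ(−δ − 1.645) = Φ(-0.225) + Φ(-3.065) = 0.4112 + 0.0011 = 0.4122.

Power ≈ 0.412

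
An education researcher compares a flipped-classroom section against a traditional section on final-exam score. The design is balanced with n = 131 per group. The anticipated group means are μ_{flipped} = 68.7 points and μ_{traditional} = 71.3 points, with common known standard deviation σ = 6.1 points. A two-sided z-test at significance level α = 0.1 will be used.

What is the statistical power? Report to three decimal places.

Standardized effect: d = |μ_{flipped} − μ_{traditional}| / σ = |68.7 − 71.3| / 6.1 = 0.4262
Noncentrality parameter: λ = d·√(n/2) = 0.4262 × √(131/2) = 3.4496
Critical value for a two-sided test at α = 0.1: z_{α/2} = 1.645.
Power = Φ(λ − 1.645) + Φ(−λ − 1.645) = Φ(1.805) + Φ(-5.094) = 0.9644 + 0.0000 = 0.9644.

Power ≈ 0.964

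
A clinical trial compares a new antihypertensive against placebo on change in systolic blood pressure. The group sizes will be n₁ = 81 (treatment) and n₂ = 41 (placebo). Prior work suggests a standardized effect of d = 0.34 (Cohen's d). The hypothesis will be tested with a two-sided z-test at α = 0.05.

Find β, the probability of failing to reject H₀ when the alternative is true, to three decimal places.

Noncentrality parameter: λ = d / √(1/n₁ + 1/n₂) = 0.34 / √(1/81 + 1/41) = 1.7739
Critical value for a two-sided test at α = 0.05: z_{α/2} = 1.960.
Power = Φ(λ − 1.960) + Φ(−λ − 1.960) = Φ(-0.186) + Φ(-3.734) = 0.4262 + 0.0001 = 0.4263.
Type II error: β = 1 − power = 1 − 0.4263 = 0.5737.

β ≈ 0.574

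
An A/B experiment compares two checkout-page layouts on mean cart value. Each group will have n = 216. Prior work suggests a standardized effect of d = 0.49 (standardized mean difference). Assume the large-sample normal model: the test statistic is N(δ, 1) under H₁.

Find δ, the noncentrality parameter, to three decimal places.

δ ≈ 5.092

The noncentrality parameter scales effect size by the design's sample-size factor: δ = d·√(n/2) = 0.49 × √(216/2) = 5.0922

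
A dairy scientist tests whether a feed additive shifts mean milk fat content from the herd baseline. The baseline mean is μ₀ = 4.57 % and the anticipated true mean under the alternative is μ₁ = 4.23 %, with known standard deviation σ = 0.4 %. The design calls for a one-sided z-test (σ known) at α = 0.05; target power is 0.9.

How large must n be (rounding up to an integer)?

n = 12

Standardized effect: d = |μ₁ − μ₀| / σ = |4.23 − 4.57| / 0.4 = 0.8500
For power 0.9 need Φ(δ − z_{0.05}) = 0.9, so δ = z_{0.05} + z_{0.10} = 1.645 + 1.282 = 2.926.
δ = d·√n ⇒ n = (δ/d)² = (2.926 / 0.8500)² = 11.85.
Rounding up, n = 12.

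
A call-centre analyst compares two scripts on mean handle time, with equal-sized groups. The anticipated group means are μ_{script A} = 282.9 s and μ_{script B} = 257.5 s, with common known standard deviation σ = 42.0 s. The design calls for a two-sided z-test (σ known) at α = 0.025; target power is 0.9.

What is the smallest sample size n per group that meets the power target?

Standardized effect: d = |μ_{script A} − μ_{script B}| / σ = |282.9 − 257.5| / 42.0 = 0.6048
For power 0.9 need Φ(δ − z_{0.0125}) = 0.9, so δ = z_{0.0125} + z_{0.10} = 2.241 + 1.282 = 3.523.
(Ignoring the negligible lower-tail rejection probability gives the usual closed-form inversion.)
δ = d·√(n/2) ⇒ n = 2(δ/d)² = 2 × (3.523 / 0.6048)² = 67.87.
Rounding up, n = 68 per group.

n = 68 per group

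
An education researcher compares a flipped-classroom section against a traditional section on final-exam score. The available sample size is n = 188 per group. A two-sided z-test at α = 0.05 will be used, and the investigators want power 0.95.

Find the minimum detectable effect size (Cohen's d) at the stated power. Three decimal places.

Need Φ(δ − 1.960) = 0.95, so δ = 1.960 + 1.645 = 3.605.
(Lower-tail contribution to power is negligible for δ > 0.)
δ = d·√(n/2) ⇒ d = δ/√(n/2) = 3.605/√(188/2) = 0.3718.

d ≈ 0.372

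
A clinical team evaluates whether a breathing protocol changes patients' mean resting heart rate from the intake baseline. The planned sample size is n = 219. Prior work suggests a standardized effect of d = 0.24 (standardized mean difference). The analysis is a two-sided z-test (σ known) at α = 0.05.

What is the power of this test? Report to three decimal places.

Noncentrality parameter: δ = d·√n = 0.24 × √219 = 3.5517
Two-sided α = 0.05 → critical value z_{0.025} = 1.960.
Power = Φ(δ − 1.960) + Φ(−δ − 1.960) = Φ(1.592) + Φ(-5.512) = 0.9443 + 0.0000 = 0.9443.

Power ≈ 0.944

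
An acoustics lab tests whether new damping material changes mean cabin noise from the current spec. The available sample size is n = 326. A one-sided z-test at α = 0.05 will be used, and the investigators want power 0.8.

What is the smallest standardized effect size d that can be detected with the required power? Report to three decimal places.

Required noncentrality: δ = z_{0.05} + z_{0.20} = 1.645 + 0.842 = 2.486.
δ = d·√n ⇒ d = δ/√n = 2.486/√326 = 0.1377.

d ≈ 0.138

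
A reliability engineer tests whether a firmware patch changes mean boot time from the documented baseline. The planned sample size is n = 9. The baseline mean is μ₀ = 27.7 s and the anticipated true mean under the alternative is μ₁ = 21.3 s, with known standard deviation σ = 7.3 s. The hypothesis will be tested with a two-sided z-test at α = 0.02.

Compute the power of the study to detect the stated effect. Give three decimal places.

Power ≈ 0.619

Standardized effect: d = |μ₁ − μ₀| / σ = |21.3 − 27.7| / 7.3 = 0.8767
Noncentrality parameter: δ = d·√n = 0.8767 × √9 = 2.6301
Critical value for a two-sided test at α = 0.02: z_{α/2} = 2.326.
Power = Φ(δ − 2.326) + Φ(−δ − 2.326) = Φ(0.304) + Φ(-4.956) = 0.6194 + 0.0000 = 0.6194.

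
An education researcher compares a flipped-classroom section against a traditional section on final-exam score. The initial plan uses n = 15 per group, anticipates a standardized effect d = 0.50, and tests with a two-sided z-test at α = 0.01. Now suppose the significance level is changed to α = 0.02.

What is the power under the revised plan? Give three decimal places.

Power ≈ 0.169

δ = d·√(n/2) = 0.50 × √(15/2) = 1.3693 (unchanged). New critical value: z_{0.01} = 2.326.
Revised power = Φ(δ − 2.326) + Φ(−δ − 2.326) = Φ(-0.957) + Φ(-3.696) = 0.1693 + 0.0001 = 0.1694.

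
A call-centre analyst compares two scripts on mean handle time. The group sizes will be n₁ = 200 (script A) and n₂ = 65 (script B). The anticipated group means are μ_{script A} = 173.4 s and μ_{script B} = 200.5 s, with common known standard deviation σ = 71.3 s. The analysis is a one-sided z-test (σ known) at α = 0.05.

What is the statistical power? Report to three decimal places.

Standardized effect: d = |μ_{script A} − μ_{script B}| / σ = |173.4 − 200.5| / 71.3 = 0.3801
Noncentrality parameter: δ = d / √(1/n₁ + 1/n₂) = 0.3801 / √(1/200 + 1/65) = 2.6621
One-sided α = 0.05 → critical value z_{0.05} = 1.645.
Power = P(Z > 1.645 − δ) = Φ(1.017) = 0.8455.

Power ≈ 0.845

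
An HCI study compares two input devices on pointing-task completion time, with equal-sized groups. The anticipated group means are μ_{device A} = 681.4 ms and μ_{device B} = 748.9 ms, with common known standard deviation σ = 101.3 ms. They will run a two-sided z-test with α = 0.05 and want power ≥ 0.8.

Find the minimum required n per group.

n = 36 per group

Standardized effect: d = |μ_{device A} − μ_{device B}| / σ = |681.4 − 748.9| / 101.3 = 0.6663
For power 0.8 need Φ(δ − z_{0.025}) = 0.8, so δ = z_{0.025} + z_{0.20} = 1.960 + 0.842 = 2.802.
(The Φ(−δ − z_{α/2}) term is vanishingly small for δ > 0 and is dropped in the standard sample-size formula.)
δ = d·√(n/2) ⇒ n = 2(δ/d)² = 2 × (2.802 / 0.6663)² = 35.35.
Round up to the next whole unit.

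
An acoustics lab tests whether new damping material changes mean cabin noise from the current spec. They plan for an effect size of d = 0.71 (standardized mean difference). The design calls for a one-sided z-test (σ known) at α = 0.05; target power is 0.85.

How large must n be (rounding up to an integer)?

n = 15

Set Φ(δ − 1.645) = 0.85; then δ − 1.645 = Φ⁻¹(0.85) = 1.036, giving δ = 2.681.
δ = d·√n ⇒ n = (δ/d)² = (2.681 / 0.71)² = 14.26.
Rounding up, n = 15.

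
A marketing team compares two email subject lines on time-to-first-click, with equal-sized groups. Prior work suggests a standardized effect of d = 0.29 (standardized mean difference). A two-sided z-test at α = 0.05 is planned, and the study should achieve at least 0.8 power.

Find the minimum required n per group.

n = 187 per group

Set Φ(δ − 1.960) = 0.8; then δ − 1.960 = Φ⁻¹(0.8) = 0.842, giving δ = 2.802.
(The Φ(−δ − z_{α/2}) term is vanishingly small for δ > 0 and is dropped in the standard sample-size formula.)
δ = d·√(n/2) ⇒ n = 2(δ/d)² = 2 × (2.802 / 0.29)² = 186.66.
Rounding up, n = 187 per group.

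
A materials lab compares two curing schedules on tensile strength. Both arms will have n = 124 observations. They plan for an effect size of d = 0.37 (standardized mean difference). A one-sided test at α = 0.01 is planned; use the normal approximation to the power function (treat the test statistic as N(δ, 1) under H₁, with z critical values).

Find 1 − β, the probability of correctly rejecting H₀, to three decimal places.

Noncentrality parameter: δ = d·√(n/2) = 0.37 × √(124/2) = 2.9134
Critical value for a one-sided test at α = 0.01: z_α = 2.326.
Power = Φ(δ − 2.326) = Φ(0.587) = 0.7214.

Power ≈ 0.721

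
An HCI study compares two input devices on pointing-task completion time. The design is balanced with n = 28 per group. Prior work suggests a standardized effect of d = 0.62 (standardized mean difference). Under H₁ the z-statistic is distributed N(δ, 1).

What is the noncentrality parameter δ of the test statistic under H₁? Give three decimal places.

δ = d·√(n/2) = 0.62 × √(28/2) = 2.3198

δ ≈ 2.320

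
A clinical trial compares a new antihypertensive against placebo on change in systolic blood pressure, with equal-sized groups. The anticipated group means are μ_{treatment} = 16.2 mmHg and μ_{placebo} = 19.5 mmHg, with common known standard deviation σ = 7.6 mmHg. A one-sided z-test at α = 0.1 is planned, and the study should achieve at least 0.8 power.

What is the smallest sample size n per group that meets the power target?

Standardized effect: d = |μ_{treatment} − μ_{placebo}| / σ = |16.2 − 19.5| / 7.6 = 0.4342
Set Φ(δ − 1.282) = 0.8; then δ − 1.282 = Φ⁻¹(0.8) = 0.842, giving δ = 2.123.
δ = d·√(n/2) ⇒ n = 2(δ/d)² = 2 × (2.123 / 0.4342)² = 47.82.
Round up to the next whole unit.

n = 48 per group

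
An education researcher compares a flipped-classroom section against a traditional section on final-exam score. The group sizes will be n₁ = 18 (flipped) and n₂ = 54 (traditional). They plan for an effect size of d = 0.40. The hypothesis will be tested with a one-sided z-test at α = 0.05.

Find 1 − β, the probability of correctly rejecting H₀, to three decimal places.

Power ≈ 0.430

Noncentrality parameter: δ = d / √(1/n₁ + 1/n₂) = 0.40 / √(1/18 + 1/54) = 1.4697
Critical value for a one-sided test at α = 0.05: z_α = 1.645.
Power = P(Z > 1.645 − δ) = Φ(-0.175) = 0.4305.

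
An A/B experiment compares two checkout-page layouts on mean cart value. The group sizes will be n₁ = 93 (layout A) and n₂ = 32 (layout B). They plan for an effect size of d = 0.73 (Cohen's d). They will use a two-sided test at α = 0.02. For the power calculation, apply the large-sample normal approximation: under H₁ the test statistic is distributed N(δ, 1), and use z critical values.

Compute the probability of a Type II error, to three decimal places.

Noncentrality parameter: δ = d / √(1/n₁ + 1/n₂) = 0.73 / √(1/93 + 1/32) = 3.5619
Critical value for a two-sided test at α = 0.02: z_{α/2} = 2.326.
Power = Φ(δ − 2.326) + Φ(−δ − 2.326) = Φ(1.236) + Φ(-5.888) = 0.8917 + 0.0000 = 0.8917.
Type II error: β = 1 − power = 1 − 0.8917 = 0.1083.

β ≈ 0.108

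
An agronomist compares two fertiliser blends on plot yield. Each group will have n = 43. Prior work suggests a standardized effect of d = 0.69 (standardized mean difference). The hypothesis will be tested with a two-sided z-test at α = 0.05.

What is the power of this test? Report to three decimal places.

Noncentrality parameter: δ = d·√(n/2) = 0.69 × √(43/2) = 3.1994
Two-sided α = 0.05 → critical value z_{0.025} = 1.960.
Power = Φ(δ − 1.960) + Φ(−δ − 1.960) = Φ(1.239) + Φ(-5.159) = 0.8924 + 0.0000 = 0.8924.

Power ≈ 0.892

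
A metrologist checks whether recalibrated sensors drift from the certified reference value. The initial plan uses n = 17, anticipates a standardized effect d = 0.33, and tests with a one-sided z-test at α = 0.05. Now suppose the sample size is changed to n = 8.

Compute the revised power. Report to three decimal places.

With n = 8: δ = d·√n = 0.33 × √8 = 0.9334. Critical value z_{0.05} = 1.645.
Revised power = P(Z > 1.645 − δ) = Φ(-0.711) = 0.2384.

Power ≈ 0.238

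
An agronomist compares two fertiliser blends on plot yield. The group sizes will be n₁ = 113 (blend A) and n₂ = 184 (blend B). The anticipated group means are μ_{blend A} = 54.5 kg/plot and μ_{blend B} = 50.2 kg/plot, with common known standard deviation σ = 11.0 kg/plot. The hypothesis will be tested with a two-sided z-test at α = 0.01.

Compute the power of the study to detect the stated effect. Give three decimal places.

Power ≈ 0.756

Standardized effect: d = |μ_{blend A} − μ_{blend B}| / σ = |54.5 − 50.2| / 11.0 = 0.3909
Noncentrality parameter: δ = d / √(1/n₁ + 1/n₂) = 0.3909 / √(1/113 + 1/184) = 3.2707
Two-sided α = 0.01 → critical value z_{0.005} = 2.576.
Power = Φ(δ − 2.576) + Φ(−δ − 2.576) = Φ(0.695) + Φ(-5.847) = 0.7564 + 0.0000 = 0.7564.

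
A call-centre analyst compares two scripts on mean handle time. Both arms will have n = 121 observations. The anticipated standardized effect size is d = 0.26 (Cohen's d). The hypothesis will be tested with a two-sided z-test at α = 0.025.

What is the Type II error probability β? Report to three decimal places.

Noncentrality parameter: λ = d·√(n/2) = 0.26 × √(121/2) = 2.0223
Two-sided α = 0.025 → critical value z_{0.0125} = 2.241.
Power = Φ(λ − 2.241) + Φ(−λ − 2.241) = Φ(-0.219) + Φ(-4.264) = 0.4133 + 0.0000 = 0.4133.
Type II error: β = 1 − power = 1 − 0.4133 = 0.5867.

β ≈ 0.587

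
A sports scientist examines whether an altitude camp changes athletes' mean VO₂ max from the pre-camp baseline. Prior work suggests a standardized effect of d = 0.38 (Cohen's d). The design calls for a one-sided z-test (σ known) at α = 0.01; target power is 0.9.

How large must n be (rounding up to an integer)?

For power 0.9 need Φ(δ − z_{0.01}) = 0.9, so δ = z_{0.01} + z_{0.10} = 2.326 + 1.282 = 3.608.
δ = d·√n ⇒ n = (δ/d)² = (3.608 / 0.38)² = 90.15.
Rounding up, n = 91.

n = 91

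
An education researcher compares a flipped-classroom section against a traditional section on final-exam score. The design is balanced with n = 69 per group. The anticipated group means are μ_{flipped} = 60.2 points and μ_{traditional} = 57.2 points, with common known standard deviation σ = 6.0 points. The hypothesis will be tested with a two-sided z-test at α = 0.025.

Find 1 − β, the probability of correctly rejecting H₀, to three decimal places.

Power ≈ 0.757

Standardized effect: d = |μ_{flipped} − μ_{traditional}| / σ = |60.2 − 57.2| / 6.0 = 0.5000
Noncentrality parameter: δ = d·√(n/2) = 0.5000 × √(69/2) = 2.9368
Critical value for a two-sided test at α = 0.025: z_{α/2} = 2.241.
Power = Φ(δ − 2.241) + Φ(−δ − 2.241) = Φ(0.695) + Φ(-5.178) = 0.7566 + 0.0000 = 0.7566.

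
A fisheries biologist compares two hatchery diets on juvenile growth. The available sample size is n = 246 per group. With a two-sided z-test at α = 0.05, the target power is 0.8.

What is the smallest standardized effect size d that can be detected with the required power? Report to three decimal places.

Need Φ(δ − 1.960) = 0.8, so δ = 1.960 + 0.842 = 2.802.
(The second rejection-region term Φ(−δ − z_{α/2}) is negligible and dropped.)
δ = d·√(n/2) ⇒ d = δ/√(n/2) = 2.802/√(246/2) = 0.2526.

d ≈ 0.253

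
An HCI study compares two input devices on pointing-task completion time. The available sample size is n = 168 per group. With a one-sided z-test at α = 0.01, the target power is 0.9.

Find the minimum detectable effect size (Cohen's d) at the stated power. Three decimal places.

d ≈ 0.394

Required noncentrality: δ = z_{0.01} + z_{0.10} = 2.326 + 1.282 = 3.608.
δ = d·√(n/2) ⇒ d = δ/√(n/2) = 3.608/√(168/2) = 0.3937.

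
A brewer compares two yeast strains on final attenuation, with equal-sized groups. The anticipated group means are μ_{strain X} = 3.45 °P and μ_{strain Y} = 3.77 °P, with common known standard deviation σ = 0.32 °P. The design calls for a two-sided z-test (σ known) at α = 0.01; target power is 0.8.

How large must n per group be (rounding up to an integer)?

n = 24 per group

Standardized effect: d = |μ_{strain X} − μ_{strain Y}| / σ = |3.45 − 3.77| / 0.32 = 1.0000
For power 0.8 need Φ(δ − z_{0.005}) = 0.8, so δ = z_{0.005} + z_{0.20} = 2.576 + 0.842 = 3.417.
(Ignoring the negligible lower-tail rejection probability gives the usual closed-form inversion.)
δ = d·√(n/2) ⇒ n = 2(δ/d)² = 2 × (3.417 / 1.0000)² = 23.36.
Round up to the next whole unit.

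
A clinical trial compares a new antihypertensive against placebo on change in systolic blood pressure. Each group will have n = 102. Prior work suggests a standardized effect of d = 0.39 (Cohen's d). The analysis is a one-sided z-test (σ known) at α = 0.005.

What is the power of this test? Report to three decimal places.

Power ≈ 0.583

Noncentrality parameter: δ = d·√(n/2) = 0.39 × √(102/2) = 2.7852
One-sided α = 0.005 → critical value z_{0.005} = 2.576.
Power = Φ(δ − 2.576) = Φ(0.209) = 0.5829.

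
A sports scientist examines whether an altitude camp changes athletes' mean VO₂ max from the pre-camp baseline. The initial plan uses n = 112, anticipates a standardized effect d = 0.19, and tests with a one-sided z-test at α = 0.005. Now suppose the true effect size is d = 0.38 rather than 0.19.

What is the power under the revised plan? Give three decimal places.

With d = 0.38: δ = d·√n = 0.38 × √112 = 4.0215. Critical value z_{0.005} = 2.576.
Revised power = P(Z > 2.576 − δ) = Φ(1.446) = 0.9259.

Power ≈ 0.926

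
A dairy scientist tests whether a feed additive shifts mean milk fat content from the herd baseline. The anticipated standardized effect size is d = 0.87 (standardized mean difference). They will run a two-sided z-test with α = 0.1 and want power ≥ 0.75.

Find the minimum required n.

n = 8

For power 0.75 need Φ(δ − z_{0.05}) = 0.75, so δ = z_{0.05} + z_{0.25} = 1.645 + 0.674 = 2.319.
(Ignoring the negligible lower-tail rejection probability gives the usual closed-form inversion.)
δ = d·√n ⇒ n = (δ/d)² = (2.319 / 0.87)² = 7.11.
Rounding up, n = 8.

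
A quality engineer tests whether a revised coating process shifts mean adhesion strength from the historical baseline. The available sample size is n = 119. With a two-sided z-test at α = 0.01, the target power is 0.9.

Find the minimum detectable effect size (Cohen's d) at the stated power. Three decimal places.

Need Φ(δ − 2.576) = 0.9, so δ = 2.576 + 1.282 = 3.857.
(The second rejection-region term Φ(−δ − z_{α/2}) is negligible and dropped.)
δ = d·√n ⇒ d = δ/√n = 3.857/√119 = 0.3536.

d ≈ 0.354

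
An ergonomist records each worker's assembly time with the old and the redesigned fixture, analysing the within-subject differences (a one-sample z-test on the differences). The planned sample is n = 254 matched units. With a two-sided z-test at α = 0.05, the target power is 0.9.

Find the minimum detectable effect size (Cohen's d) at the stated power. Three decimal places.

d ≈ 0.203

Need Φ(δ − 1.960) = 0.9, so δ = 1.960 + 1.282 = 3.242.
(The second rejection-region term Φ(−δ − z_{α/2}) is negligible and dropped.)
δ = d·√n ⇒ d = δ/√n = 3.242/√254 = 0.2034.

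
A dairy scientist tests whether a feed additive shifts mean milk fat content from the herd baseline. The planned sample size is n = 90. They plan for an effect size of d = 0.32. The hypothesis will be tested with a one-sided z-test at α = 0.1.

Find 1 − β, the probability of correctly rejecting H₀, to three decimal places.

Power ≈ 0.960

Noncentrality parameter: δ = d·√n = 0.32 × √90 = 3.0358
One-sided α = 0.1 → critical value z_{0.1} = 1.282.
Power = Φ(δ − 1.282) = Φ(1.754) = 0.9603.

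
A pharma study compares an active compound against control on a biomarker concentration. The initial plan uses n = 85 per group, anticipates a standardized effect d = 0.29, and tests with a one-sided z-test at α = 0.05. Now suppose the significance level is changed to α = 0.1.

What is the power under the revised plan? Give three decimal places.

δ = d·√(n/2) = 0.29 × √(85/2) = 1.8906 (unchanged). New critical value: z_{0.1} = 1.282.
Revised power = Φ(δ − 1.282) = Φ(0.609) = 0.7287.

Power ≈ 0.729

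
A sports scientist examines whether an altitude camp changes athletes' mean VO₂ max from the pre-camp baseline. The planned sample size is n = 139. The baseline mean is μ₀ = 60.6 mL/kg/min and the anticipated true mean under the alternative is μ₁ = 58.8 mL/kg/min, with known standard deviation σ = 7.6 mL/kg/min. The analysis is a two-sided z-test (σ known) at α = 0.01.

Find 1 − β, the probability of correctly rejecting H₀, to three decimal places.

Standardized effect: d = |μ₁ − μ₀| / σ = |58.8 − 60.6| / 7.6 = 0.2368
Noncentrality parameter: δ = d·√n = 0.2368 × √139 = 2.7923
Critical value for a two-sided test at α = 0.01: z_{α/2} = 2.576.
Power = Φ(δ − 2.576) + Φ(−δ − 2.576) = Φ(0.216) + Φ(-5.368) = 0.5857 + 0.0000 = 0.5857.

Power ≈ 0.586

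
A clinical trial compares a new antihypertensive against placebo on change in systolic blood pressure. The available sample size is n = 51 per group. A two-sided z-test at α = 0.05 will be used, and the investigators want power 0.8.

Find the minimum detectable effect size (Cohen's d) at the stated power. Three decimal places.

Required noncentrality: δ = z_{0.025} + z_{0.20} = 1.960 + 0.842 = 2.802.
(The second rejection-region term Φ(−δ − z_{α/2}) is negligible and dropped.)
δ = d·√(n/2) ⇒ d = δ/√(n/2) = 2.802/√(51/2) = 0.5548.

d ≈ 0.555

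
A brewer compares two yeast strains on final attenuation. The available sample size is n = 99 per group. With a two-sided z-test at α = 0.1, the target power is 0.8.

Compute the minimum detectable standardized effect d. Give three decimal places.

Required noncentrality: δ = z_{0.05} + z_{0.20} = 1.645 + 0.842 = 2.486.
(Lower-tail contribution to power is negligible for δ > 0.)
δ = d·√(n/2) ⇒ d = δ/√(n/2) = 2.486/√(99/2) = 0.3534.

d ≈ 0.353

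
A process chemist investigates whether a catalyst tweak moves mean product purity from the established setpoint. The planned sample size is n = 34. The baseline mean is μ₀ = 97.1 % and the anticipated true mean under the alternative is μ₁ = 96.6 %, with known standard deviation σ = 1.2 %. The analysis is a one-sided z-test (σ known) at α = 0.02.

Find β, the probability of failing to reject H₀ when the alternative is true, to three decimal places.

β ≈ 0.354

Standardized effect: d = |μ₁ − μ₀| / σ = |96.6 − 97.1| / 1.2 = 0.4167
Noncentrality parameter: δ = d·√n = 0.4167 × √34 = 2.4296
Critical value for a one-sided test at α = 0.02: z_α = 2.054.
Power = P(Z > 2.054 − δ) = Φ(0.376) = 0.6465.
Type II error: β = 1 − power = 1 − 0.6465 = 0.3535.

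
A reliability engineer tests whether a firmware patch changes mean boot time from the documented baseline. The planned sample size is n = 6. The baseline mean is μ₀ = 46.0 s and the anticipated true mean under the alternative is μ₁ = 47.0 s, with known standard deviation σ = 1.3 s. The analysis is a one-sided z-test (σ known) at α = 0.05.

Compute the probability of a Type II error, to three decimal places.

β ≈ 0.405

Standardized effect: d = |μ₁ − μ₀| / σ = |47.0 − 46.0| / 1.3 = 0.7692
Noncentrality parameter: δ = d·√n = 0.7692 × √6 = 1.8842
Critical value for a one-sided test at α = 0.05: z_α = 1.645.
Power = Φ(δ − 1.645) = Φ(0.239) = 0.5946.
Type II error: β = 1 − power = 1 − 0.5946 = 0.4054.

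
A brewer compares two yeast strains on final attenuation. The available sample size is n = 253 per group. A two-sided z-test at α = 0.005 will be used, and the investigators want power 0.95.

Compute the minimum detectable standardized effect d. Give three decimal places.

Need Φ(δ − 2.807) = 0.95, so δ = 2.807 + 1.645 = 4.452.
(The second rejection-region term Φ(−δ − z_{α/2}) is negligible and dropped.)
δ = d·√(n/2) ⇒ d = δ/√(n/2) = 4.452/√(253/2) = 0.3958.

d ≈ 0.396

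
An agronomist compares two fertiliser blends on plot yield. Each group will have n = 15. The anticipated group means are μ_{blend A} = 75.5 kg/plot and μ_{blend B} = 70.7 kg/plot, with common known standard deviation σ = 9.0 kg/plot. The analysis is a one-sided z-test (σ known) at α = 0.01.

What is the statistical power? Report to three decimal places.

Standardized effect: d = |μ_{blend A} − μ_{blend B}| / σ = |75.5 − 70.7| / 9.0 = 0.5333
Noncentrality parameter: δ = d·√(n/2) = 0.5333 × √(15/2) = 1.4606
Critical value for a one-sided test at α = 0.01: z_α = 2.326.
Power = P(Z > 2.326 − δ) = Φ(-0.866) = 0.1933.

Power ≈ 0.193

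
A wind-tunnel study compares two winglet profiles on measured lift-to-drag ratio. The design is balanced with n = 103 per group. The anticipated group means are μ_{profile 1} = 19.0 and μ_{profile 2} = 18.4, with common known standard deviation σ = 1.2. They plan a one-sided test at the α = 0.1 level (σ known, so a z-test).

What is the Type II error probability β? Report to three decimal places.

Standardized effect: d = |μ_{profile 1} − μ_{profile 2}| / σ = |19.0 − 18.4| / 1.2 = 0.5000
Noncentrality parameter: δ = d·√(n/2) = 0.5000 × √(103/2) = 3.5882
One-sided α = 0.1 → critical value z_{0.1} = 1.282.
Power = Φ(δ − 1.282) = Φ(2.307) = 0.9895.
Type II error: β = 1 − power = 1 − 0.9895 = 0.0105.

β ≈ 0.011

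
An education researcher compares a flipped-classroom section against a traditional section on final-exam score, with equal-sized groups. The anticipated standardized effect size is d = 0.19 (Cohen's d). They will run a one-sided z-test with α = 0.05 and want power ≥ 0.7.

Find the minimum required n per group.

n = 261 per group

For power 0.7 need Φ(δ − z_{0.05}) = 0.7, so δ = z_{0.05} + z_{0.30} = 1.645 + 0.524 = 2.169.
δ = d·√(n/2) ⇒ n = 2(δ/d)² = 2 × (2.169 / 0.19)² = 260.70.
Rounding up, n = 261 per group.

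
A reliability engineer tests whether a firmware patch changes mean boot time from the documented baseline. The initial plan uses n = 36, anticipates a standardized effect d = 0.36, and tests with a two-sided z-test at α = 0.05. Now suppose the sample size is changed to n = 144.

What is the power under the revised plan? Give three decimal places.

With n = 144: δ = d·√n = 0.36 × √144 = 4.3200. Critical value z_{0.025} = 1.960.
Revised power = Φ(δ − 1.960) + Φ(−δ − 1.960) = Φ(2.360) + Φ(-6.280) = 0.9909 + 0.0000 = 0.9909.

Power ≈ 0.991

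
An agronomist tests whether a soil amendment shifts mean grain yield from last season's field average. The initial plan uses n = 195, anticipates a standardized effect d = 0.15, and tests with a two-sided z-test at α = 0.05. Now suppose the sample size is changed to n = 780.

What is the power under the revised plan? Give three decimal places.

With n = 780: δ = d·√n = 0.15 × √780 = 4.1893. Critical value z_{0.025} = 1.960.
Revised power = Φ(δ − 1.960) + Φ(−δ − 1.960) = Φ(2.229) + Φ(-6.149) = 0.9871 + 0.0000 = 0.9871.

Power ≈ 0.987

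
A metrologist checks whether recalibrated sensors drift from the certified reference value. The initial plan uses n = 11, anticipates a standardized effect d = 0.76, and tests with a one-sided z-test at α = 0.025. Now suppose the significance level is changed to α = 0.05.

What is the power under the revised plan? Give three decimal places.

δ = d·√n = 0.76 × √11 = 2.5206 (unchanged). New critical value: z_{0.05} = 1.645.
Revised power = Φ(δ − 1.645) = Φ(0.876) = 0.8094.

Power ≈ 0.809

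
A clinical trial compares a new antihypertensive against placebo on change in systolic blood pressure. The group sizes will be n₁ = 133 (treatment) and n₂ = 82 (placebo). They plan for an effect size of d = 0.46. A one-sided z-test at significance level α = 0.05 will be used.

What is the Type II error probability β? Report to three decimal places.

Noncentrality parameter: δ = d / √(1/n₁ + 1/n₂) = 0.46 / √(1/133 + 1/82) = 3.2762
One-sided α = 0.05 → critical value z_{0.05} = 1.645.
Power = Φ(δ − 1.645) = Φ(1.631) = 0.9486.
Type II error: β = 1 − power = 1 − 0.9486 = 0.0514.

β ≈ 0.051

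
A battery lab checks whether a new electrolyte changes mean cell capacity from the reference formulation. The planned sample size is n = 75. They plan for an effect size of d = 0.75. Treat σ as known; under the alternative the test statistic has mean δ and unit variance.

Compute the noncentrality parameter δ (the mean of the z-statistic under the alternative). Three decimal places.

The noncentrality parameter scales effect size by the design's sample-size factor: δ = d·√n = 0.75 × √75 = 6.4952

δ ≈ 6.495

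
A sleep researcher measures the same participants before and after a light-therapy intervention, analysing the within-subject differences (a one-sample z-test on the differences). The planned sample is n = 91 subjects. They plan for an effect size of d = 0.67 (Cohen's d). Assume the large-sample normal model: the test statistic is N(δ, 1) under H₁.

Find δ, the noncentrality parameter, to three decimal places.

δ = d·√n = 0.67 × √91 = 6.3914

δ ≈ 6.391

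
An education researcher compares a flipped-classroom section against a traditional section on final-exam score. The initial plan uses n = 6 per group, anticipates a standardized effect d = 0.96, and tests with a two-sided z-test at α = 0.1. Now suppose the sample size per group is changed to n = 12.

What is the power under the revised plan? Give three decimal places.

Power ≈ 0.760

With n = 12 per group: δ = d·√(n/2) = 0.96 × √(12/2) = 2.3515. Critical value z_{0.05} = 1.645.
Revised power = Φ(δ − 1.645) + Φ(−δ − 1.645) = Φ(0.707) + Φ(-3.996) = 0.7601 + 0.0000 = 0.7601.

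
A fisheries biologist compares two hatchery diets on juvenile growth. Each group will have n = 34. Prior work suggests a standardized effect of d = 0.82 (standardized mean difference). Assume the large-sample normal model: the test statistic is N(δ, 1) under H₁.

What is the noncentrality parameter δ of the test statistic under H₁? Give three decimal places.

The noncentrality parameter scales effect size by the design's sample-size factor: δ = d·√(n/2) = 0.82 × √(34/2) = 3.3809

δ ≈ 3.381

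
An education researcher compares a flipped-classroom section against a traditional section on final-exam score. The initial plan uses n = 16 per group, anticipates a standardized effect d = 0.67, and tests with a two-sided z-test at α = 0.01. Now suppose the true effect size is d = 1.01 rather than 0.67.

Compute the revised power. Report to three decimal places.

With d = 1.01: δ = d·√(n/2) = 1.01 × √(16/2) = 2.8567. Critical value z_{0.005} = 2.576.
Revised power = Φ(δ − 2.576) + Φ(−δ − 2.576) = Φ(0.281) + Φ(-5.433) = 0.6106 + 0.0000 = 0.6106.

Power ≈ 0.611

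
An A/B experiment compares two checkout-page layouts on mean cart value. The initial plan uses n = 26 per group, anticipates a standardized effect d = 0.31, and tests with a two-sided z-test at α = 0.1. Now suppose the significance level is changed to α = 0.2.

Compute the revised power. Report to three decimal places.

Power ≈ 0.443

δ = d·√(n/2) = 0.31 × √(26/2) = 1.1177 (unchanged). New critical value: z_{0.1} = 1.282.
Revised power = Φ(δ − 1.282) + Φ(−δ − 1.282) = Φ(-0.164) + Φ(-2.399) = 0.4349 + 0.0082 = 0.4431.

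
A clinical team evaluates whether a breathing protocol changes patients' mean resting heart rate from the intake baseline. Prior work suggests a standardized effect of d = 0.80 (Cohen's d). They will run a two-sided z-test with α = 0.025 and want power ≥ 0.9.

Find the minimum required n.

n = 20

Set Φ(δ − 2.241) = 0.9; then δ − 2.241 = Φ⁻¹(0.9) = 1.282, giving δ = 3.523.
(The Φ(−δ − z_{α/2}) term is vanishingly small for δ > 0 and is dropped in the standard sample-size formula.)
δ = d·√n ⇒ n = (δ/d)² = (3.523 / 0.80)² = 19.39.
Round up to the next whole unit.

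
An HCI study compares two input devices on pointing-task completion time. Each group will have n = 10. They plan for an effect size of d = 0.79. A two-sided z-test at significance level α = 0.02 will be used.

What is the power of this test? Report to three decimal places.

Noncentrality parameter: δ = d·√(n/2) = 0.79 × √(10/2) = 1.7665
Two-sided α = 0.02 → critical value z_{0.01} = 2.326.
Power = Φ(δ − 2.326) + Φ(−δ − 2.326) = Φ(-0.560) + Φ(-4.093) = 0.2878 + 0.0000 = 0.2878.

Power ≈ 0.288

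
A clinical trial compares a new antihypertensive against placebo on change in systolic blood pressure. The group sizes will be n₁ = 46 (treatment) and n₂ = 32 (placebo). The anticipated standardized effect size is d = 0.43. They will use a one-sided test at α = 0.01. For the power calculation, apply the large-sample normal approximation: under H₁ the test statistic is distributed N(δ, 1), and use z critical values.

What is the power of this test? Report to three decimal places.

Noncentrality parameter: δ = d / √(1/n₁ + 1/n₂) = 0.43 / √(1/46 + 1/32) = 1.8680
One-sided α = 0.01 → critical value z_{0.01} = 2.326.
Power = P(Z > 2.326 − δ) = Φ(-0.458) = 0.3233.

Power ≈ 0.323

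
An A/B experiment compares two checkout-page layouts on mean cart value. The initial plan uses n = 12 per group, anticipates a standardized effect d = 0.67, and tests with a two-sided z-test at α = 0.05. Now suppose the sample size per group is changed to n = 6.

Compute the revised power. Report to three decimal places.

With n = 6 per group: δ = d·√(n/2) = 0.67 × √(6/2) = 1.1605. Critical value z_{0.025} = 1.960.
Revised power = Φ(δ − 1.960) + Φ(−δ − 1.960) = Φ(-0.799) + Φ(-3.120) = 0.2120 + 0.0009 = 0.2129.

Power ≈ 0.213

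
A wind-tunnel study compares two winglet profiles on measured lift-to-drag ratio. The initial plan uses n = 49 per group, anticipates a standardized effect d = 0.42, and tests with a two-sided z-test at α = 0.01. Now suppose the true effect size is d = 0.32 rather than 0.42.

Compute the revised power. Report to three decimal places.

With d = 0.32: δ = d·√(n/2) = 0.32 × √(49/2) = 1.5839. Critical value z_{0.005} = 2.576.
Revised power = Φ(δ − 2.576) + Φ(−δ − 2.576) = Φ(-0.992) + Φ(-4.160) = 0.1606 + 0.0000 = 0.1606.

Power ≈ 0.161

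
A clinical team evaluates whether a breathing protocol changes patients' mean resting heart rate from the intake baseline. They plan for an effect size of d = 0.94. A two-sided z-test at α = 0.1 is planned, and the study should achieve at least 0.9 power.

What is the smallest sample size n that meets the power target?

n = 10

Set Φ(δ − 1.645) = 0.9; then δ − 1.645 = Φ⁻¹(0.9) = 1.282, giving δ = 2.926.
(Ignoring the negligible lower-tail rejection probability gives the usual closed-form inversion.)
δ = d·√n ⇒ n = (δ/d)² = (2.926 / 0.94)² = 9.69.
Rounding up, n = 10.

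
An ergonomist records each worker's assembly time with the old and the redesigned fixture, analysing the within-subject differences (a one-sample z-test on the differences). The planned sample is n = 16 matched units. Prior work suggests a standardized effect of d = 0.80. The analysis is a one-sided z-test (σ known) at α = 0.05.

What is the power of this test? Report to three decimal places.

Noncentrality parameter: δ = d·√n = 0.80 × √16 = 3.2000
Critical value for a one-sided test at α = 0.05: z_α = 1.645.
Power = P(Z > 1.645 − δ) = Φ(1.555) = 0.9400.

Power ≈ 0.940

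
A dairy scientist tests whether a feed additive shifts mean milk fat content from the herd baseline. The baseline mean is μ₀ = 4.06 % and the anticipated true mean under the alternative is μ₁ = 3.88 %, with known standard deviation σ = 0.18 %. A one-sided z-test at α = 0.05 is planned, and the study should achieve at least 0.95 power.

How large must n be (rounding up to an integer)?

n = 11

Standardized effect: d = |μ₁ − μ₀| / σ = |3.88 − 4.06| / 0.18 = 1.0000
For power 0.95 need Φ(δ − z_{0.05}) = 0.95, so δ = z_{0.05} + z_{0.05} = 1.645 + 1.645 = 3.290.
δ = d·√n ⇒ n = (δ/d)² = (3.290 / 1.0000)² = 10.82.
Round up to the next whole unit.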